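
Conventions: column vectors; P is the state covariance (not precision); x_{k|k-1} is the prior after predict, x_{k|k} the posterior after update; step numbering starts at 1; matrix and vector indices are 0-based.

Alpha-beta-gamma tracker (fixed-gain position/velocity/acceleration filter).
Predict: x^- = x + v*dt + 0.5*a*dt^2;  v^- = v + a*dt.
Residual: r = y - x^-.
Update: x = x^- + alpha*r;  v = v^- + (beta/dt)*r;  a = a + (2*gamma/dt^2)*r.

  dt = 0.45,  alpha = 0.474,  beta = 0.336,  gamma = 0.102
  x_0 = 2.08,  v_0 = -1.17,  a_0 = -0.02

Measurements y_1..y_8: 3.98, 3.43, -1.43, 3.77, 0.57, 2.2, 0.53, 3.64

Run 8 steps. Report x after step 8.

step 1: x_pred=1.5515  r=2.4285  x^+=2.7026  v^+=0.6343  a^+=2.4265
step 2: x_pred=3.2337  r=0.1963  x^+=3.3268  v^+=1.8728  a^+=2.6243
step 3: x_pred=4.4352  r=-5.8652  x^+=1.6551  v^+=-1.3257  a^+=-3.2844
step 4: x_pred=0.7260  r=3.0440  x^+=2.1689  v^+=-0.5308  a^+=-0.2179
step 5: x_pred=1.9079  r=-1.3379  x^+=1.2738  v^+=-1.6278  a^+=-1.5657
step 6: x_pred=0.3827  r=1.8173  x^+=1.2441  v^+=-0.9755  a^+=0.2650
step 7: x_pred=0.8320  r=-0.3020  x^+=0.6888  v^+=-1.0817  a^+=-0.0392
step 8: x_pred=0.1981  r=3.4419  x^+=1.8296  v^+=1.4706  a^+=3.4282

x_post = 1.8296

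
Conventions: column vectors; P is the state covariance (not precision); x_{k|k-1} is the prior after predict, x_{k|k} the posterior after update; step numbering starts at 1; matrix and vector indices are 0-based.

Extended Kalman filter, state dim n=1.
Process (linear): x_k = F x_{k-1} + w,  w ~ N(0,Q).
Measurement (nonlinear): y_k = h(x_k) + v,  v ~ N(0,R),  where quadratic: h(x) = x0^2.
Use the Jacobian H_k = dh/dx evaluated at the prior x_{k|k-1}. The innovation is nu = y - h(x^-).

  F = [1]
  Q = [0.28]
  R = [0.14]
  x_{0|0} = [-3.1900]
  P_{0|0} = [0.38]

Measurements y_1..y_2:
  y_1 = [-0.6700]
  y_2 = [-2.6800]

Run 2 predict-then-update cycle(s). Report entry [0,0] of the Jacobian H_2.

H_jac[0,0] = -2.9976

step 1: x^-=[-3.1900]  P^-=[0.6600]  H_jac=[-6.3800]  S=[27.0049]  K=[-0.1559]  nu=[-10.8461]  x^+=[-1.4988]  P^+=[0.0034]
step 2: x^-=[-1.4988]  P^-=[0.2834]  H_jac=[-2.9976]  S=[2.6867]  K=[-0.3162]  nu=[-4.9264]  x^+=[0.0590]  P^+=[0.0148]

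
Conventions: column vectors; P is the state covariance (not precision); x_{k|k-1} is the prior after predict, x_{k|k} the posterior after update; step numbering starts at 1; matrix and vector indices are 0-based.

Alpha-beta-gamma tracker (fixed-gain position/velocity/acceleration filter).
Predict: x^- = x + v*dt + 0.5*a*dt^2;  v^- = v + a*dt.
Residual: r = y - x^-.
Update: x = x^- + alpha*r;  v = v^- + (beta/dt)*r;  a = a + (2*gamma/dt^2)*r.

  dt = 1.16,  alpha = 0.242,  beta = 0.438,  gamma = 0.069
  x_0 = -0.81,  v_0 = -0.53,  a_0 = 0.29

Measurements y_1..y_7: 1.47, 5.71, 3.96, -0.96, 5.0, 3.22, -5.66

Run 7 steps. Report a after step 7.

a_post = -1.5243

step 1: x_pred=-1.2297  r=2.6997  x^+=-0.5764  v^+=0.8258  a^+=0.5669
step 2: x_pred=0.7629  r=4.9471  x^+=1.9601  v^+=3.3513  a^+=1.0742
step 3: x_pred=6.5703  r=-2.6103  x^+=5.9386  v^+=3.6118  a^+=0.8065
step 4: x_pred=10.6709  r=-11.6309  x^+=7.8562  v^+=0.1557  a^+=-0.3863
step 5: x_pred=7.7769  r=-2.7769  x^+=7.1049  v^+=-1.3410  a^+=-0.6711
step 6: x_pred=5.0978  r=-1.8778  x^+=4.6434  v^+=-2.8285  a^+=-0.8637
step 7: x_pred=0.7813  r=-6.4413  x^+=-0.7775  v^+=-6.2625  a^+=-1.5243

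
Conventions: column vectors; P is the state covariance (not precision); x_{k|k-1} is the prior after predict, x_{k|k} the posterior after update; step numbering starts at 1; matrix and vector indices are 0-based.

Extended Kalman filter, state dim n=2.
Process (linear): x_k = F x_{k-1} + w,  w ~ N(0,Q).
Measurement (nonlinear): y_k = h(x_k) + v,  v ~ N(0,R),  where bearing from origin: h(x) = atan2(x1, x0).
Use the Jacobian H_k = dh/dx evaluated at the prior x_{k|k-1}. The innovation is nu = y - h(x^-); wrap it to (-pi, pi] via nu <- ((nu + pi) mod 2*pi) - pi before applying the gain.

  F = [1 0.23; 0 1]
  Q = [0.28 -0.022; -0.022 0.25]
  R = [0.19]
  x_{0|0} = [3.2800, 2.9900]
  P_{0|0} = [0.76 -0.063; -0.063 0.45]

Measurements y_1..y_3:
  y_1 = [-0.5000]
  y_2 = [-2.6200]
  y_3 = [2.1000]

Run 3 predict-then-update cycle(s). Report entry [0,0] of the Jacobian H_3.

H_jac[0,0] = -0.0157

step 1: x^-=[3.9677, 2.9900]  P^-=[1.0348 0.0185; 0.0185 0.7000]  H_jac=[-0.1211 0.1607]  S=[0.2226]  K=[-0.5499; 0.4955]  nu=[-1.1458]  x^+=[4.5978, 2.4222]  P^+=[0.9675 0.0791; 0.0791 0.6454]
step 2: x^-=[5.1549, 2.4222]  P^-=[1.3181 0.2056; 0.2056 0.8954]  H_jac=[-0.0747 0.1589]  S=[0.2151]  K=[-0.3057; 0.5901]  nu=[-3.0593]  x^+=[6.0901, 0.6168]  P^+=[1.2980 0.2444; 0.2444 0.8204]
step 3: x^-=[6.2320, 0.6168]  P^-=[1.7338 0.4111; 0.4111 1.0704]  H_jac=[-0.0157 0.1589]  S=[0.2154]  K=[0.1767; 0.7597]  nu=[2.0013]  x^+=[6.5855, 2.1372]  P^+=[1.7271 0.3822; 0.3822 0.9461]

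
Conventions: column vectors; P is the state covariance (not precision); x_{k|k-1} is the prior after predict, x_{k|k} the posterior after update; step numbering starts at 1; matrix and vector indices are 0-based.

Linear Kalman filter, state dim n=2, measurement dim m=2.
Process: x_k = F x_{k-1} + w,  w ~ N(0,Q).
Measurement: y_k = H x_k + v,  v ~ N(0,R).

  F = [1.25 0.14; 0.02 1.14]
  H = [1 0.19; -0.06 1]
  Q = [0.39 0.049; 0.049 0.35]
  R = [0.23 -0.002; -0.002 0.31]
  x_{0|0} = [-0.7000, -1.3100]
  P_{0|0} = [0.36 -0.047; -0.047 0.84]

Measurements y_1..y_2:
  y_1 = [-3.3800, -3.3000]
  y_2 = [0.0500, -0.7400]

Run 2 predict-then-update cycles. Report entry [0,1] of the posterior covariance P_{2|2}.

P_post[0,1] = -0.0189

step 1: x^-=[-1.0584, -1.5074]  P^-=[0.9525 0.1250; 0.1250 1.4397]  S=[1.2820 0.3379; 0.3379 1.7381]  K=[0.7918 -0.1149; 0.0987 0.8048]  nu=[-2.0352, -1.8561]  x^+=[-2.4566, -3.2021]  P^+=[0.1873 -0.0260; -0.0260 0.2477]
step 2: x^-=[-3.5190, -3.6995]  P^-=[0.6784 0.0561; 0.0561 0.6708]  S=[0.9539 0.1402; 0.1402 0.9765]  K=[0.7355 -0.0898; 0.0940 0.6700]  nu=[4.2719, 2.7483]  x^+=[-0.6238, -1.4567]  P^+=[0.1730 -0.0189; -0.0189 0.2064]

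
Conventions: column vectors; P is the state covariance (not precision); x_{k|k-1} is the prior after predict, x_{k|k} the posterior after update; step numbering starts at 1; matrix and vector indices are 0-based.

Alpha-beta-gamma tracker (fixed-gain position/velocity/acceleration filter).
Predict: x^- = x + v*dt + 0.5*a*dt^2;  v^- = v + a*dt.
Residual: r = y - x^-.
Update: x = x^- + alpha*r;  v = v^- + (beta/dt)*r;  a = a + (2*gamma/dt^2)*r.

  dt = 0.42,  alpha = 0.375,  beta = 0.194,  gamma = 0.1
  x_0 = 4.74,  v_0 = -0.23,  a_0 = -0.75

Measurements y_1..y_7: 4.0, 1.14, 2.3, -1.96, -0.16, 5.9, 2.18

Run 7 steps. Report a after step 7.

step 1: x_pred=4.5773  r=-0.5773  x^+=4.3608  v^+=-0.8116  a^+=-1.4045
step 2: x_pred=3.8960  r=-2.7560  x^+=2.8625  v^+=-2.6745  a^+=-4.5292
step 3: x_pred=1.3397  r=0.9603  x^+=1.6998  v^+=-4.1333  a^+=-3.4405
step 4: x_pred=-0.3396  r=-1.6204  x^+=-0.9472  v^+=-6.3267  a^+=-5.2777
step 5: x_pred=-4.0700  r=3.9100  x^+=-2.6037  v^+=-6.7373  a^+=-0.8446
step 6: x_pred=-5.5079  r=11.4079  x^+=-1.2299  v^+=-1.8227  a^+=12.0895
step 7: x_pred=-0.9292  r=3.1092  x^+=0.2368  v^+=4.6910  a^+=15.6146

a_post = 15.6146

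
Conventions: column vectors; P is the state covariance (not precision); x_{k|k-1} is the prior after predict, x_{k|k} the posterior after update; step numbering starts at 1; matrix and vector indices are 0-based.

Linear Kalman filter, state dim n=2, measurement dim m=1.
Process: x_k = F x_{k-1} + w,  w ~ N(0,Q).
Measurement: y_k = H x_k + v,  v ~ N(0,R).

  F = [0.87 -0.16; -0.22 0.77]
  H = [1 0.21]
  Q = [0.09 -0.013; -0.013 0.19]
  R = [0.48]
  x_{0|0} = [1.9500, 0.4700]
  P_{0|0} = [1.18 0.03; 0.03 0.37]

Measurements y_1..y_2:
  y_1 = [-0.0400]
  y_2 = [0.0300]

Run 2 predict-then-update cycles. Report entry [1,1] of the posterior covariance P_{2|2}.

P_post[1,1] = 0.4951

step 1: x^-=[1.6213, -0.0671]  P^-=[0.9843 -0.2633; -0.2633 0.4563]  S=[1.3738]  K=[0.6762; -0.1219]  nu=[-1.6472]  x^+=[0.5075, 0.1337]  P^+=[0.3561 -0.1500; -0.1500 0.4359]
step 2: x^-=[0.4201, -0.0087]  P^-=[0.4125 -0.2407; -0.2407 0.5165]  S=[0.8142]  K=[0.4445; -0.1624]  nu=[-0.3883]  x^+=[0.2475, 0.0543]  P^+=[0.2516 -0.1819; -0.1819 0.4951]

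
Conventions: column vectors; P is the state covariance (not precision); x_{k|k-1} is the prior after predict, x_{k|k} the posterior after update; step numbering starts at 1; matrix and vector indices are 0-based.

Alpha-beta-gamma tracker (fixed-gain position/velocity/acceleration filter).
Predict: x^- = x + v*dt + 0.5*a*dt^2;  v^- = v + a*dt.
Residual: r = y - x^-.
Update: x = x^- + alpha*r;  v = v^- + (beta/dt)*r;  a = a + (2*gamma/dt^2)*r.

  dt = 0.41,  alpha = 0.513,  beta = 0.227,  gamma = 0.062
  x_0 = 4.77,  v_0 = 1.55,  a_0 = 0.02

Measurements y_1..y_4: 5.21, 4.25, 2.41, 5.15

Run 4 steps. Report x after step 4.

step 1: x_pred=5.4072  r=-0.1972  x^+=5.3060  v^+=1.4490  a^+=-0.1255
step 2: x_pred=5.8896  r=-1.6396  x^+=5.0485  v^+=0.4898  a^+=-1.3349
step 3: x_pred=5.1371  r=-2.7271  x^+=3.7381  v^+=-1.5674  a^+=-3.3466
step 4: x_pred=2.8142  r=2.3358  x^+=4.0125  v^+=-1.6462  a^+=-1.6236

x_post = 4.0125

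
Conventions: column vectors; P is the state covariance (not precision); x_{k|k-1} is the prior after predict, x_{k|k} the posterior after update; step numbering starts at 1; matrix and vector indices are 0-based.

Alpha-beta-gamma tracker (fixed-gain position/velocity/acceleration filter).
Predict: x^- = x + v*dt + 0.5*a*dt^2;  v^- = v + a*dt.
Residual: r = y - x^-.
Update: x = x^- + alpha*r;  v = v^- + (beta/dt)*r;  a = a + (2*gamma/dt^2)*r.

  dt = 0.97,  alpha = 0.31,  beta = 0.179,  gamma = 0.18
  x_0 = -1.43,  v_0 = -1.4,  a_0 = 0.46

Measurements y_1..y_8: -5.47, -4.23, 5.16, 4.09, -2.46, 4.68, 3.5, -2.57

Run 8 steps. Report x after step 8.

step 1: x_pred=-2.5716  r=-2.8984  x^+=-3.4701  v^+=-1.4887  a^+=-0.6490
step 2: x_pred=-5.2194  r=0.9894  x^+=-4.9127  v^+=-1.9356  a^+=-0.2704
step 3: x_pred=-6.9174  r=12.0774  x^+=-3.1734  v^+=0.0308  a^+=4.3506
step 4: x_pred=-1.0968  r=5.1868  x^+=0.5111  v^+=5.2080  a^+=6.3351
step 5: x_pred=8.5433  r=-11.0033  x^+=5.1323  v^+=9.3226  a^+=2.1251
step 6: x_pred=15.1749  r=-10.4949  x^+=11.9215  v^+=9.4472  a^+=-1.8904
step 7: x_pred=20.1960  r=-16.6960  x^+=15.0202  v^+=4.5326  a^+=-8.2785
step 8: x_pred=15.5222  r=-18.0922  x^+=9.9136  v^+=-6.8362  a^+=-15.2008

x_post = 9.9136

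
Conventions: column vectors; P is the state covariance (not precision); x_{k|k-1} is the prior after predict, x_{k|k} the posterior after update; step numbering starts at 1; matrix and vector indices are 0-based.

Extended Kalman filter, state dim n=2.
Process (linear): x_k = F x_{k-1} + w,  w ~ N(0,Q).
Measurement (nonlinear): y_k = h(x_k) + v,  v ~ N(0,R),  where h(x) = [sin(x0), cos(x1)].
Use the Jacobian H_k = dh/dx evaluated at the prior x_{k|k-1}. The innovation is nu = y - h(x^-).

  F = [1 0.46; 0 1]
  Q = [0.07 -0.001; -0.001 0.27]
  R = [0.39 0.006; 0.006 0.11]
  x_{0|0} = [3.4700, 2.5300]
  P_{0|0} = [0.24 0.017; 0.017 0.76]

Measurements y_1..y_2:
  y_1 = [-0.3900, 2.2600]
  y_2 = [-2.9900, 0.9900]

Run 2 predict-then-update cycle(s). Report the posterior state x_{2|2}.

step 1: x^-=[4.6338, 2.5300]  P^-=[0.4865 0.3656; 0.3656 1.0300]  H_jac=[-0.0785 0.0000; 0.0000 -0.5742]  S=[0.3930 0.0225; 0.0225 0.4496]  K=[-0.0707 -0.4634; 0.0022 -1.3156]  nu=[0.6069, 3.0787]  x^+=[3.1642, -1.5190]  P^+=[0.3865 0.0895; 0.0895 0.2520]
step 2: x^-=[2.4655, -1.5190]  P^-=[0.5922 0.2044; 0.2044 0.5220]  H_jac=[-0.7800 0.0000; 0.0000 0.9987]  S=[0.7503 -0.1533; -0.1533 0.6306]  K=[-0.5782 0.1833; -0.0460 0.8155]  nu=[-3.6158, 0.9383]  x^+=[4.7280, -0.5877]  P^+=[0.2877 0.0167; 0.0167 0.0895]

x_post = [4.7280, -0.5877]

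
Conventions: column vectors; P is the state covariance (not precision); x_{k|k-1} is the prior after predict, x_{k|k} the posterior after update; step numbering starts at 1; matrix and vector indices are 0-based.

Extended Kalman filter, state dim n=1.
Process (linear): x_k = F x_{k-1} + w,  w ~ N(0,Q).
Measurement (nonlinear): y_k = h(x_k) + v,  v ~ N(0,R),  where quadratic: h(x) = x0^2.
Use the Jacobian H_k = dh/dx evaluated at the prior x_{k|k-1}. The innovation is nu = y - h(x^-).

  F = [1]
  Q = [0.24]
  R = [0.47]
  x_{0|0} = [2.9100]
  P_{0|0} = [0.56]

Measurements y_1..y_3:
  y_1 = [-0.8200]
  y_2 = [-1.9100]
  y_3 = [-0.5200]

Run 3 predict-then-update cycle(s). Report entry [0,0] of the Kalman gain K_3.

step 1: x^-=[2.9100]  P^-=[0.8000]  H_jac=[5.8200]  S=[27.5679]  K=[0.1689]  nu=[-9.2881]  x^+=[1.3413]  P^+=[0.0136]
step 2: x^-=[1.3413]  P^-=[0.2536]  H_jac=[2.6826]  S=[2.2953]  K=[0.2964]  nu=[-3.7091]  x^+=[0.2418]  P^+=[0.0519]
step 3: x^-=[0.2418]  P^-=[0.2919]  H_jac=[0.4836]  S=[0.5383]  K=[0.2623]  nu=[-0.5785]  x^+=[0.0901]  P^+=[0.2549]

K[0,0] = 0.2623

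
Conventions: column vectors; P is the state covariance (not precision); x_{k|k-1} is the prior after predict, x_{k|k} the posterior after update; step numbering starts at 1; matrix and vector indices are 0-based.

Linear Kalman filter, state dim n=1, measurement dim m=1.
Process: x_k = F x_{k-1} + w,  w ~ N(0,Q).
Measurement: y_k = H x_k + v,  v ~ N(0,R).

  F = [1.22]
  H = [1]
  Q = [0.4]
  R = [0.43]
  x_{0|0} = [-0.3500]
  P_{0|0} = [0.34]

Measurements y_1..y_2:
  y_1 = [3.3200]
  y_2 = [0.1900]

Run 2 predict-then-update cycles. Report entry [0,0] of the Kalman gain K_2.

step 1: x^-=[-0.4270]  P^-=[0.9061]  S=[1.3361]  K=[0.6782]  nu=[3.7470]  x^+=[2.1141]  P^+=[0.2916]
step 2: x^-=[2.5791]  P^-=[0.8340]  S=[1.2640]  K=[0.6598]  nu=[-2.3891]  x^+=[1.0027]  P^+=[0.2837]

K[0,0] = 0.6598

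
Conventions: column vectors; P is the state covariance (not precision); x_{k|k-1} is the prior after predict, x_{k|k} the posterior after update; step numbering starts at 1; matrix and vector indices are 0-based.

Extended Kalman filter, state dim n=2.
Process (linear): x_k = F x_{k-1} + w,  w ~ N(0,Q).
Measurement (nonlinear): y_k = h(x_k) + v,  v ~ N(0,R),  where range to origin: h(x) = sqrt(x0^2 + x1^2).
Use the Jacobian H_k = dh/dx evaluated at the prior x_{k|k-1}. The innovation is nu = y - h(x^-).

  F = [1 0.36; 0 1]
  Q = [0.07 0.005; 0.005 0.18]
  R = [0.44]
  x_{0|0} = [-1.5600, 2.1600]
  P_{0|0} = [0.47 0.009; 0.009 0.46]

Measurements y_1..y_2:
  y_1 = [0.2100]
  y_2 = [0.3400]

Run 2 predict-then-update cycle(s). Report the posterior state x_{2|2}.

x_post = [-0.3661, 0.6480]

step 1: x^-=[-0.7824, 2.1600]  P^-=[0.6061 0.1796; 0.1796 0.6400]  H_jac=[-0.3406 0.9402]  S=[0.9610]  K=[-0.0391; 0.5625]  nu=[-2.0873]  x^+=[-0.7008, 0.9859]  P^+=[0.6046 0.2007; 0.2007 0.3359]
step 2: x^-=[-0.3459, 0.9859]  P^-=[0.8627 0.3267; 0.3267 0.5159]  H_jac=[-0.3311 0.9436]  S=[0.7898]  K=[0.0287; 0.4795]  nu=[-0.7048]  x^+=[-0.3661, 0.6480]  P^+=[0.8620 0.3158; 0.3158 0.3344]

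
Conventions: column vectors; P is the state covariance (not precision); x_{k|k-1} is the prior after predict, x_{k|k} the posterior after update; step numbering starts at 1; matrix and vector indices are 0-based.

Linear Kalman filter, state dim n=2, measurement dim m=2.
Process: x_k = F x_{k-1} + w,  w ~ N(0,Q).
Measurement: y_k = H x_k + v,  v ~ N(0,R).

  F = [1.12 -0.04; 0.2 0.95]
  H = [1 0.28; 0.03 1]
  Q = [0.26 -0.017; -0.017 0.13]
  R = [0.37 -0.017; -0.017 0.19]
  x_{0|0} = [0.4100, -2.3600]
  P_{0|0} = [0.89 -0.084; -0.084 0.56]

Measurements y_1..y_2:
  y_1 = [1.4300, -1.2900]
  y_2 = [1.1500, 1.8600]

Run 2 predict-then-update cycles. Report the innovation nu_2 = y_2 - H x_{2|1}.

innov = [-0.4029, 2.8873]

step 1: x^-=[0.5536, -2.1600]  P^-=[1.3848 0.0724; 0.0724 0.6391]  S=[1.8455 0.2765; 0.2765 0.8347]  K=[0.7796 -0.1218; 0.0222 0.7609]  nu=[1.4812, 0.8534]  x^+=[1.6045, -1.4778]  P^+=[0.3033 -0.0455; -0.0455 0.1456]
step 2: x^-=[1.8561, -1.0830]  P^-=[0.6447 -0.0026; -0.0026 0.2562]  S=[1.0333 0.0714; 0.0714 0.4466]  K=[0.6276 -0.0629; 0.0275 0.5691]  nu=[-0.4029, 2.8873]  x^+=[1.4215, 0.5490]  P^+=[0.2416 -0.0299; -0.0299 0.1086]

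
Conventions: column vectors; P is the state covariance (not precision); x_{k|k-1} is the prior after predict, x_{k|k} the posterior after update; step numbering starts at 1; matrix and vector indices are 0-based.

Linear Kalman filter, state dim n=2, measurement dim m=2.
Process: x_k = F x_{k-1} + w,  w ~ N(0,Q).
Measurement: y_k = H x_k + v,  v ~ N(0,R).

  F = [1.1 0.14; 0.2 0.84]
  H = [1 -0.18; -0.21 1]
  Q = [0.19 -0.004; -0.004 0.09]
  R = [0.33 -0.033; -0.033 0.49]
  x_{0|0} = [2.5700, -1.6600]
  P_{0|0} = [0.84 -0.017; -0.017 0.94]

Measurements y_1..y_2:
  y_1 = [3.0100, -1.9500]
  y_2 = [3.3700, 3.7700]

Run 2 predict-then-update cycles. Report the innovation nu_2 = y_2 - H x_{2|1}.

step 1: x^-=[2.5946, -0.8804]  P^-=[1.2196 0.2752; 0.2752 0.7812]  S=[1.4758 -0.1442; -0.1442 1.2094]  K=[0.8037 0.1116; 0.1514 0.6162]  nu=[0.2569, -0.5247]  x^+=[2.7426, -1.1648]  P^+=[0.2771 0.0863; 0.0863 0.3151]
step 2: x^-=[2.8537, -0.4300]  P^-=[0.5580 0.1762; 0.1762 0.3524]  S=[0.8360 -0.0308; -0.0308 0.7930]  K=[0.6332 0.0990; 0.1497 0.4035]  nu=[0.4389, 4.7992]  x^+=[3.6066, 1.5724]  P^+=[0.2189 0.0736; 0.0736 0.2082]

innov = [0.4389, 4.7992]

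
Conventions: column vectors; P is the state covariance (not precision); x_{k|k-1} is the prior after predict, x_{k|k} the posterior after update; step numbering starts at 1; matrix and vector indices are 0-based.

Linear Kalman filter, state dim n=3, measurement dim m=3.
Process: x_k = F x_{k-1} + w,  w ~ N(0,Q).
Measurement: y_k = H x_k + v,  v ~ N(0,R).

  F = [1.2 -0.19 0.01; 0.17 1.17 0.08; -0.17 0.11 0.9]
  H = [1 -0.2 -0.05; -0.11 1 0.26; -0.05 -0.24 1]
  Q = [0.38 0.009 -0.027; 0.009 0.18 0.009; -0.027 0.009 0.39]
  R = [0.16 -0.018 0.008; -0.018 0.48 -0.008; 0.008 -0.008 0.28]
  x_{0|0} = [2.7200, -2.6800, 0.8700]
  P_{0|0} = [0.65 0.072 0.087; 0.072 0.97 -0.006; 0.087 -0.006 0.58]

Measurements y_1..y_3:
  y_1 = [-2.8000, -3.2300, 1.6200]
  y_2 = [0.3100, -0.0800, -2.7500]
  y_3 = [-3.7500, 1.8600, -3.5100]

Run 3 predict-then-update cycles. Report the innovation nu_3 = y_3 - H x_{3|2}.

step 1: x^-=[3.7819, -2.6036, 0.0258]  P^-=[1.3204 0.0337 -0.0680; 0.0337 1.5602 0.1496; -0.0680 0.1496 0.8598]  S=[1.5412 -0.4853 -0.1302; -0.4853 2.1886 -0.0038; -0.1302 -0.0038 1.1688]  K=[0.8967 0.1398 -0.0213; 0.0302 0.7353 -0.1881; 0.0256 0.1808 0.7113]  nu=[-7.1013, -0.2171, 1.1584]  x^+=[-2.6412, -3.1958, 0.6288]  P^+=[0.1544 0.0622 0.0227; 0.0622 0.3531 0.0296; 0.0227 0.0296 0.2061]
step 2: x^-=[-2.5559, -4.1377, 0.6634]  P^-=[0.5871 0.0496 -0.0343; 0.0496 0.7000 0.0882; -0.0343 0.0882 0.5623]  S=[0.7619 -0.1973 -0.0782; -0.1973 1.2620 0.0591; -0.0782 0.0591 0.8464]  K=[0.7845 0.1048 -0.0241; 0.0109 0.5766 -0.1365; 0.0009 0.1593 0.6303]  nu=[2.0715, 3.6041, -4.5342]  x^+=[-0.4437, -1.4180, -1.6186]  P^+=[0.1336 0.0468 0.0166; 0.0468 0.2761 0.0258; 0.0166 0.0258 0.1823]
step 3: x^-=[-0.2792, -1.8640, -1.5373]  P^-=[0.5614 0.0407 -0.0372; 0.0407 0.5869 0.0751; -0.0372 0.0751 0.5431]  S=[0.7351 -0.1801 -0.0798; -0.1801 1.1426 0.0695; -0.0798 0.0695 0.8270]  K=[0.7762 0.0969 -0.0240; 0.0082 0.5358 -0.1262; -0.0023 0.1546 0.6240]  nu=[-3.9204, 4.0929, -2.4340]  x^+=[-2.8673, 0.6039, -2.4142]  P^+=[0.1317 0.0432 0.0157; 0.0432 0.2565 0.0242; 0.0157 0.0242 0.1800]

innov = [-3.9204, 4.0929, -2.4340]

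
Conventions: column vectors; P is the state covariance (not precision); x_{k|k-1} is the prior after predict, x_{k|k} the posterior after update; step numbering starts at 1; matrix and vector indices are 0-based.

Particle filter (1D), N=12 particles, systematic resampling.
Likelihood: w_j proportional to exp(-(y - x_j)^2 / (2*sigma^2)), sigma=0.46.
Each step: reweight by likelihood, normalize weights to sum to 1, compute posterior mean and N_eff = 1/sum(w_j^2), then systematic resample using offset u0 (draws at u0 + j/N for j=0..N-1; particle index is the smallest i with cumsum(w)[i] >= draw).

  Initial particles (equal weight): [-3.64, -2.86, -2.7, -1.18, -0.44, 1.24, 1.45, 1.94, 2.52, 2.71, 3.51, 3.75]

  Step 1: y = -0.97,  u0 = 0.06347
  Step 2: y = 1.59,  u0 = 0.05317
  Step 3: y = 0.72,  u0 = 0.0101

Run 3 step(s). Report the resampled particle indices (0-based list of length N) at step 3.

step 1: w=[0.0000, 0.0002, 0.0006, 0.6359, 0.3634, 0.0000, 0.0000, 0.0000, 0.0000, 0.0000, 0.0000, 0.0000]  mean=-0.9122  Neff=1.8644  idx=[3, 3, 3, 3, 3, 3, 3, 4, 4, 4, 4, 4]
step 2: w=[0.0000, 0.0000, 0.0000, 0.0000, 0.0000, 0.0000, 0.0000, 0.1999, 0.1999, 0.1999, 0.1999, 0.1999]  mean=-0.4402  Neff=5.0032  idx=[7, 7, 8, 8, 8, 9, 9, 10, 10, 11, 11, 11]
step 3: w=[0.0833, 0.0833, 0.0833, 0.0833, 0.0833, 0.0833, 0.0833, 0.0833, 0.0833, 0.0833, 0.0833, 0.0833]  mean=-0.4400  Neff=12.0000  idx=[0, 1, 2, 3, 4, 5, 6, 7, 8, 9, 10, 11]

resampled_idx = [0, 1, 2, 3, 4, 5, 6, 7, 8, 9, 10, 11]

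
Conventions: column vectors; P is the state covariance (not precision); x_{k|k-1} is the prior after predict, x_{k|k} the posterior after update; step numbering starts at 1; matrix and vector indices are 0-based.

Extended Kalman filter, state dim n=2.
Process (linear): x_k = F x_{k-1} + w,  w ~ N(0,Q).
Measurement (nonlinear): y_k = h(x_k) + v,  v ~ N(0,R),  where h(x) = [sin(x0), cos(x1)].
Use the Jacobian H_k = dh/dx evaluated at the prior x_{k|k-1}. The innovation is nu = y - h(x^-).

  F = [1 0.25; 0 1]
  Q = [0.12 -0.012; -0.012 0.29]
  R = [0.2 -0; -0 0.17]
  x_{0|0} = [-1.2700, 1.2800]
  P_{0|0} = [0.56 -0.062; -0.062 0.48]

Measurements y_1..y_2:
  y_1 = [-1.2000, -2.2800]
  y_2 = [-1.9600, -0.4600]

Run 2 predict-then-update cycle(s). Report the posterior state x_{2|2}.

x_post = [-1.5022, 3.6775]

step 1: x^-=[-0.9500, 1.2800]  P^-=[0.6790 0.0460; 0.0460 0.7700]  H_jac=[0.5817 0.0000; 0.0000 -0.9580]  S=[0.4297 -0.0256; -0.0256 0.8767]  K=[0.9177 -0.0234; 0.0121 -0.8411]  nu=[-0.3866, -2.5667]  x^+=[-1.2446, 3.4341]  P^+=[0.3155 0.0042; 0.0042 0.1492]
step 2: x^-=[-0.3861, 3.4341]  P^-=[0.4469 0.0295; 0.0295 0.4392]  H_jac=[0.9264 0.0000; 0.0000 0.2884]  S=[0.5836 0.0079; 0.0079 0.2065]  K=[0.7093 0.0141; 0.0385 0.6118]  nu=[-1.5834, 0.4975]  x^+=[-1.5022, 3.6775]  P^+=[0.1531 0.0083; 0.0083 0.3607]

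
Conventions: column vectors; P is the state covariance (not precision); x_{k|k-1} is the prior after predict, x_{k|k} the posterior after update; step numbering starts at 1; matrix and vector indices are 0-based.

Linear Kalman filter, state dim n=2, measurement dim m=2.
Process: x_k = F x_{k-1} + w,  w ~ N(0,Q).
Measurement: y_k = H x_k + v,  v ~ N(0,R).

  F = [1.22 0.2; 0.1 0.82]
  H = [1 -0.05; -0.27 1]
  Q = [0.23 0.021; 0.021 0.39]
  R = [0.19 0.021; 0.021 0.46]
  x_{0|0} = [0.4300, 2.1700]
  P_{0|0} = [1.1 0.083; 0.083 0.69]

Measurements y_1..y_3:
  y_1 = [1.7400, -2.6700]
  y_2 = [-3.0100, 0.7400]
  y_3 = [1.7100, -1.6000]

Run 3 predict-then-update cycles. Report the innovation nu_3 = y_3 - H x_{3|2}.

innov = [3.8628, -1.7182]

step 1: x^-=[0.9586, 1.8224]  P^-=[1.9353 0.3531; 0.3531 0.8786]  S=[2.0922 -0.1877; -0.1877 1.2890]  K=[0.9168 0.0020; 0.2049 0.6375]  nu=[0.8725, -4.2336]  x^+=[1.7501, -0.6976]  P^+=[0.1776 0.0681; 0.0681 0.3159]
step 2: x^-=[1.9957, -0.3970]  P^-=[0.5403 0.1640; 0.1640 0.6154]  S=[0.7154 0.0106; 0.0106 1.0262]  K=[0.7436 0.0100; 0.1780 0.5547]  nu=[-5.0255, 1.6758]  x^+=[-1.7244, -0.3621]  P^+=[0.1445 0.0592; 0.0592 0.2749]
step 3: x^-=[-2.1762, -0.4694]  P^-=[0.4849 0.1441; 0.1441 0.5860]  S=[0.6619 0.0069; 0.0069 1.0035]  K=[0.7216 0.0082; 0.1678 0.5440]  nu=[3.8628, -1.7182]  x^+=[0.5968, -0.7558]  P^+=[0.1401 0.0568; 0.0568 0.2691]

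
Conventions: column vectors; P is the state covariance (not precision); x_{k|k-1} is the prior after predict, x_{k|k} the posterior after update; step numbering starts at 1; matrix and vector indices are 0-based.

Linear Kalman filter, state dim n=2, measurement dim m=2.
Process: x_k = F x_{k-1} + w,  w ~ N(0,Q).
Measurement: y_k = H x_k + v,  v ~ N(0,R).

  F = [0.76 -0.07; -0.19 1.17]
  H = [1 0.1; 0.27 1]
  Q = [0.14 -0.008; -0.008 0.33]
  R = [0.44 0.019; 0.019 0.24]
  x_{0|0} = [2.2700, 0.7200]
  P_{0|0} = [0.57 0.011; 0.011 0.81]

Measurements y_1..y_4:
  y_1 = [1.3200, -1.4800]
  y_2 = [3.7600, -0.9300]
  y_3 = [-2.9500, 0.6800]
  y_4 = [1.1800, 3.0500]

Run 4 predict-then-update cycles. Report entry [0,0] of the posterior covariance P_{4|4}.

P_post[0,0] = 0.1575

step 1: x^-=[1.6748, 0.4111]  P^-=[0.4720 -0.1467; -0.1467 1.4545]  S=[0.8972 0.1412; 0.1412 1.6497]  K=[0.5186 -0.0561; -0.1383 0.8695]  nu=[-0.3959, -2.3433]  x^+=[1.6009, -1.5717]  P^+=[0.2338 -0.0667; -0.0667 0.2241]
step 2: x^-=[1.3267, -2.1430]  P^-=[0.2832 -0.1203; -0.1203 0.6748]  S=[0.7059 0.0394; 0.0394 0.8705]  K=[0.3880 -0.0679; -0.1163 0.7432]  nu=[2.6476, 0.8548]  x^+=[2.2958, -1.8157]  P^+=[0.1750 -0.0562; -0.0562 0.1913]
step 3: x^-=[1.8719, -2.5606]  P^-=[0.2480 -0.0997; -0.0997 0.6232]  S=[0.6743 0.0459; 0.0459 0.8275]  K=[0.3571 -0.0593; -0.1049 0.7264]  nu=[-4.5659, 2.7352]  x^+=[0.0793, -0.0949]  P^+=[0.1611 -0.0509; -0.0509 0.1861]
step 4: x^-=[0.0669, -0.1261]  P^-=[0.2394 -0.0925; -0.0925 0.6132]  S=[0.6670 0.0500; 0.0500 0.8207]  K=[0.3491 -0.0552; -0.1009 0.7229]  nu=[1.1257, 3.1580]  x^+=[0.2856, 2.0433]  P^+=[0.1575 -0.0491; -0.0491 0.1848]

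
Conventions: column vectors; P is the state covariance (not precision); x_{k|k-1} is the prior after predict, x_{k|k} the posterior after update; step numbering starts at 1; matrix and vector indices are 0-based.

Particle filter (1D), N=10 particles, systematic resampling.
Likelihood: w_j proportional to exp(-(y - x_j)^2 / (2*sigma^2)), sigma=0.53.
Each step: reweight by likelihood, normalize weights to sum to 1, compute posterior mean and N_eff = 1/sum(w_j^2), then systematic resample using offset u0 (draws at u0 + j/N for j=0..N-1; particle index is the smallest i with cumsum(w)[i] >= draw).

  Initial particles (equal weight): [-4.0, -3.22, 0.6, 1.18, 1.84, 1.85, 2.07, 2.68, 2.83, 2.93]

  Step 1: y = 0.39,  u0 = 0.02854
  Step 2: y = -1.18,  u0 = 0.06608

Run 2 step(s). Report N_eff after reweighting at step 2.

step 1: w=[0.0000, 0.0000, 0.7075, 0.2520, 0.0181, 0.0172, 0.0050, 0.0001, 0.0000, 0.0000]  mean=0.7978  Neff=1.7707  idx=[2, 2, 2, 2, 2, 2, 2, 3, 3, 3]
step 2: w=[0.1420, 0.1420, 0.1420, 0.1420, 0.1420, 0.1420, 0.1420, 0.0020, 0.0020, 0.0020]  mean=0.6034  Neff=7.0832  idx=[0, 1, 1, 2, 3, 3, 4, 5, 6, 6]

N_eff = 7.0832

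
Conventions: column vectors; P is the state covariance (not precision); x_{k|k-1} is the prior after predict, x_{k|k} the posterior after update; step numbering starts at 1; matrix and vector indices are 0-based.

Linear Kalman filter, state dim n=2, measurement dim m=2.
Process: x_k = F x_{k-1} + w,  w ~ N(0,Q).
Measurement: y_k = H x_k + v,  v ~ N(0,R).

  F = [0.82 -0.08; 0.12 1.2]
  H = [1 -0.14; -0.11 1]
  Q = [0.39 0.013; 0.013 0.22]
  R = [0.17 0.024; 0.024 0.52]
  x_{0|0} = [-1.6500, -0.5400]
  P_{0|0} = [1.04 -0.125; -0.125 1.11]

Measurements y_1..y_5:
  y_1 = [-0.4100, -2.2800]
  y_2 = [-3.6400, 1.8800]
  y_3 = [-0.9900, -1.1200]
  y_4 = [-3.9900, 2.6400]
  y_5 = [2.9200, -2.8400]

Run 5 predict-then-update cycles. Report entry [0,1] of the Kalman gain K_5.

K[0,1] = 0.0420

step 1: x^-=[-1.3098, -0.8460]  P^-=[1.1128 -0.1130; -0.1130 1.7974]  S=[1.3497 -0.4648; -0.4648 2.3557]  K=[0.8603 0.0698; -0.0060 0.7671]  nu=[0.7814, -1.5781]  x^+=[-0.7478, -2.0612]  P^+=[0.1583 0.0744; 0.0744 0.4069]
step 2: x^-=[-0.4483, -2.5632]  P^-=[0.4893 0.0620; 0.0620 0.8297]  S=[0.6582 -0.0831; -0.0831 1.3419]  K=[0.7367 0.0517; -0.0050 0.6129]  nu=[-3.5506, 4.3939]  x^+=[-2.8370, 0.1474]  P^+=[0.1348 0.0594; 0.0594 0.3251]
step 3: x^-=[-2.3382, -0.1636]  P^-=[0.4749 0.0529; 0.0529 0.7072]  S=[0.6440 -0.0735; -0.0735 1.2213]  K=[0.7311 0.0446; -0.0061 0.5739]  nu=[1.3253, -1.2136]  x^+=[-1.4234, -0.8681]  P^+=[0.1331 0.0554; 0.0554 0.3044]
step 4: x^-=[-1.0977, -1.2126]  P^-=[0.4742 0.0508; 0.0508 0.6762]  S=[0.6432 -0.0712; -0.0712 1.1907]  K=[0.7309 0.0426; -0.0058 0.5628]  nu=[-3.0620, 3.7318]  x^+=[-3.1767, 0.9057]  P^+=[0.1329 0.0543; 0.0543 0.2985]
step 5: x^-=[-2.6774, 0.7056]  P^-=[0.4741 0.0503; 0.0503 0.6674]  S=[0.6431 -0.0705; -0.0705 1.1821]  K=[0.7309 0.0420; -0.0057 0.5596]  nu=[5.6962, -3.8401]  x^+=[1.3244, -1.4757]  P^+=[0.1328 0.0540; 0.0540 0.2968]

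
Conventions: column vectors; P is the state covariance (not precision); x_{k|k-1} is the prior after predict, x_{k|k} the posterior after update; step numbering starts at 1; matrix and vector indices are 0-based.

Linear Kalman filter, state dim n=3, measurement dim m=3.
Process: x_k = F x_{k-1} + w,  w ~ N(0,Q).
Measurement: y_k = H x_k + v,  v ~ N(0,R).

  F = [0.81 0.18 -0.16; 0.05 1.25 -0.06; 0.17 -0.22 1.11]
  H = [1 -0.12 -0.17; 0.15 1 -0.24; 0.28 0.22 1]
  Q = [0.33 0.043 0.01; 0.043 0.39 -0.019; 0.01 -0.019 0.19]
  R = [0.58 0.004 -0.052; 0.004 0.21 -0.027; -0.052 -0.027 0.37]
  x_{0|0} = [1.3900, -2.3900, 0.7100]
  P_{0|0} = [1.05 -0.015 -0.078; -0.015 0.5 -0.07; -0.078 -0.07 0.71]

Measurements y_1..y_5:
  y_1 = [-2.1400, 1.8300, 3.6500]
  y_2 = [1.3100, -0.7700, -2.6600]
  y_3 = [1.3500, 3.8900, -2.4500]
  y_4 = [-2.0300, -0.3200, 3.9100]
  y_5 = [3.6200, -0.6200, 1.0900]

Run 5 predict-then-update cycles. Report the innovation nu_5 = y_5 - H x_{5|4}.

innov = [3.7375, -1.5216, -0.0960]

step 1: x^-=[0.5821, -2.9606, 1.5502]  P^-=[1.0732 0.2087 -0.0736; 0.2087 1.1855 -0.2995; -0.0736 -0.2995 1.1252]  S=[1.6655 0.3354 0.0419; 0.3354 1.6961 -0.2156; 0.0419 -0.2156 1.4895]  K=[0.6056 0.1322 0.1853; -0.0929 0.7948 0.1309; -0.1066 -0.2365 0.6661]  nu=[-2.8138, 5.0753, 2.5881]  x^+=[0.0285, 1.6735, 2.3736]  P^+=[0.3291 -0.0364 -0.0507; -0.0364 0.1696 0.0047; -0.0507 0.0047 0.2716]
step 2: x^-=[-0.0555, 1.9509, 2.2714]  P^-=[0.5607 0.0618 -0.0373; 0.0618 0.6518 -0.0840; -0.0373 -0.0840 0.5236]  S=[1.1596 0.1137 -0.0120; 0.1137 0.9661 -0.0490; -0.0120 -0.0490 0.9189]  K=[0.4732 0.1126 0.1572; -0.0711 0.7196 0.1210; -0.0764 -0.1870 0.5274]  nu=[1.9857, -2.1674, -5.3450]  x^+=[-0.2004, -0.3966, -0.2939]  P^+=[0.2575 -0.0259 -0.0359; -0.0259 0.1521 0.0028; -0.0359 0.0028 0.2136]
step 3: x^-=[-0.1867, -0.4882, -0.2730]  P^-=[0.5109 0.0647 -0.0253; 0.0647 0.6257 -0.0758; -0.0253 -0.0758 0.4550]  S=[1.1031 0.1050 -0.0029; 0.1050 0.9310 -0.0307; -0.0029 -0.0307 0.8558]  K=[0.4497 0.1128 0.1598; -0.0654 0.7133 0.1188; -0.0665 -0.1789 0.4973]  nu=[1.4317, 4.3407, -2.0173]  x^+=[0.6245, 2.2748, -2.1476]  P^+=[0.2450 -0.0230 -0.0308; -0.0230 0.1501 0.0015; -0.0308 0.0015 0.2006]
step 4: x^-=[1.2589, 3.0036, -2.7782]  P^-=[0.5019 0.0666 -0.0210; 0.0666 0.6230 -0.0755; -0.0210 -0.0755 0.4408]  S=[1.0917 0.1041 0.0015; 0.1041 0.9274 -0.0270; 0.0015 -0.0270 0.8436]  K=[0.4447 0.1132 0.1620; -0.0639 0.7127 0.1181; -0.0633 -0.1774 0.4903]  nu=[-3.4008, -4.1791, 5.6749]  x^+=[0.1926, 0.9123, 0.9613]  P^+=[0.2423 -0.0222 -0.0292; -0.0222 0.1498 0.0010; -0.0292 0.0010 0.1975]
step 5: x^-=[0.1664, 1.0924, 0.8990]  P^-=[0.4999 0.0672 -0.0196; 0.0672 0.6226 -0.0757; -0.0196 -0.0757 0.4377]  S=[1.0890 0.1040 0.0029; 0.1040 0.9270 -0.0263; 0.0029 -0.0263 0.8410]  K=[0.4435 0.1133 0.1627; -0.0635 0.7126 0.1178; -0.0624 -0.1772 0.4888]  nu=[3.7375, -1.5216, -0.0960]  x^+=[1.6359, -0.2404, 0.8887]  P^+=[0.2417 -0.0220 -0.0287; -0.0220 0.1497 0.0009; -0.0287 0.0009 0.1967]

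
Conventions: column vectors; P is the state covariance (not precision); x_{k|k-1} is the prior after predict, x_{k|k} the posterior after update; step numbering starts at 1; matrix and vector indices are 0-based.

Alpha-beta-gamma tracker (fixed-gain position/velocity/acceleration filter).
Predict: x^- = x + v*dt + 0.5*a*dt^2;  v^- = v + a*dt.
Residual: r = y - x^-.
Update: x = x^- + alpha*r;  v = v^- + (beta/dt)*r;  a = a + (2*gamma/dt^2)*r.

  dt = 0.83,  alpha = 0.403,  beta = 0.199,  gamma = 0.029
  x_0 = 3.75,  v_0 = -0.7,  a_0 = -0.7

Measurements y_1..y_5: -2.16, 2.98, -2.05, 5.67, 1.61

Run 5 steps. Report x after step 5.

x_post = -0.1992

step 1: x_pred=2.9279  r=-5.0879  x^+=0.8775  v^+=-2.5009  a^+=-1.1284
step 2: x_pred=-1.5869  r=4.5669  x^+=0.2536  v^+=-2.3424  a^+=-0.7439
step 3: x_pred=-1.9469  r=-0.1031  x^+=-1.9885  v^+=-2.9846  a^+=-0.7525
step 4: x_pred=-4.7249  r=10.3949  x^+=-0.5357  v^+=-1.1169  a^+=0.1226
step 5: x_pred=-1.4205  r=3.0305  x^+=-0.1992  v^+=-0.2885  a^+=0.3778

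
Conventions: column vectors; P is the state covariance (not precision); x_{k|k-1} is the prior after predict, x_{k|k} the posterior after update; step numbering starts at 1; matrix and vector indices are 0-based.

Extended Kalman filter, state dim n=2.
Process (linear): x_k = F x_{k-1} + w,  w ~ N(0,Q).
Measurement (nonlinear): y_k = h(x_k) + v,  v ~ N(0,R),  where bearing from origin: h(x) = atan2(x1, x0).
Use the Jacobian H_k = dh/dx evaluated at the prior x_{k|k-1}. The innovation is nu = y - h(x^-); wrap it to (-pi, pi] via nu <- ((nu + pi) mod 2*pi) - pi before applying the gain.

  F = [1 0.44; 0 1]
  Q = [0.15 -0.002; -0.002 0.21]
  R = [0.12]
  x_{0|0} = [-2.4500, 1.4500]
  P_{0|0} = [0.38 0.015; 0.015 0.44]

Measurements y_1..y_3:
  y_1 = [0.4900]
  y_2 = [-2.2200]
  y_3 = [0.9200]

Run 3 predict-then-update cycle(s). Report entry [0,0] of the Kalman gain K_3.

step 1: x^-=[-1.8120, 1.4500]  P^-=[0.6284 0.2066; 0.2066 0.6500]  H_jac=[-0.2692 -0.3364]  S=[0.2765]  K=[-0.8631; -0.9919]  nu=[-1.9767]  x^+=[-0.1059, 3.4107]  P^+=[0.4224 -0.0302; -0.0302 0.3779]
step 2: x^-=[1.3948, 3.4107]  P^-=[0.6190 0.1341; 0.1341 0.5879]  H_jac=[-0.2512 0.1027]  S=[0.1583]  K=[-0.8950; 0.1686]  nu=[2.8806]  x^+=[-1.1833, 3.8964]  P^+=[0.4922 0.1580; 0.1580 0.5834]
step 3: x^-=[0.5312, 3.8964]  P^-=[0.8942 0.4127; 0.4127 0.7934]  H_jac=[-0.2520 0.0343]  S=[0.1706]  K=[-1.2378; -0.4499]  nu=[-0.5153]  x^+=[1.1690, 4.1283]  P^+=[0.6329 0.3177; 0.3177 0.7589]

K[0,0] = -1.2378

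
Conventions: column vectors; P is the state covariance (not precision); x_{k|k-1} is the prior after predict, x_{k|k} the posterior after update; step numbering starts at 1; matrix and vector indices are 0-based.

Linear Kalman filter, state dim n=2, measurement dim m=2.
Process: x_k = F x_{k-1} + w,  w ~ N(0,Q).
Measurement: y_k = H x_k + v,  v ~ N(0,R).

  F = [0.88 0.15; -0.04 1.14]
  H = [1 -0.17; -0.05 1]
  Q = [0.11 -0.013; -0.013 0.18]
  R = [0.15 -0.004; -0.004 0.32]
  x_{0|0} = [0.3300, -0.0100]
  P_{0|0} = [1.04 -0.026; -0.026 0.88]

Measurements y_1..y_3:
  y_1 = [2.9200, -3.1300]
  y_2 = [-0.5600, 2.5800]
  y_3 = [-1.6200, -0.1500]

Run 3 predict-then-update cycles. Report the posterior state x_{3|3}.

x_post = [-0.6769, 0.1785]

step 1: x^-=[0.2889, -0.0246]  P^-=[0.9283 0.0749; 0.0749 1.3277]  S=[1.0912 -0.2005; -0.2005 1.6425]  K=[0.8616 0.1226; 0.0102 0.8073]  nu=[2.6269, -3.0910]  x^+=[2.1734, -2.4931]  P^+=[0.1360 0.0426; 0.0426 0.2604]
step 2: x^-=[1.5386, -2.9291]  P^-=[0.2324 0.0692; 0.0692 0.5148]  S=[0.3738 -0.0333; -0.0333 0.8284]  K=[0.5987 0.0936; 0.0061 0.6175]  nu=[-2.5965, 5.5860]  x^+=[0.5069, 0.5042]  P^+=[0.0949 0.0323; 0.0323 0.1992]
step 3: x^-=[0.5217, 0.5545]  P^-=[0.1965 0.0499; 0.0499 0.4361]  S=[0.3421 -0.0376; -0.0376 0.7516]  K=[0.5585 0.0813; -0.0074 0.5765]  nu=[-2.0475, -0.6784]  x^+=[-0.6769, 0.1785]  P^+=[0.0882 0.0282; 0.0282 0.1859]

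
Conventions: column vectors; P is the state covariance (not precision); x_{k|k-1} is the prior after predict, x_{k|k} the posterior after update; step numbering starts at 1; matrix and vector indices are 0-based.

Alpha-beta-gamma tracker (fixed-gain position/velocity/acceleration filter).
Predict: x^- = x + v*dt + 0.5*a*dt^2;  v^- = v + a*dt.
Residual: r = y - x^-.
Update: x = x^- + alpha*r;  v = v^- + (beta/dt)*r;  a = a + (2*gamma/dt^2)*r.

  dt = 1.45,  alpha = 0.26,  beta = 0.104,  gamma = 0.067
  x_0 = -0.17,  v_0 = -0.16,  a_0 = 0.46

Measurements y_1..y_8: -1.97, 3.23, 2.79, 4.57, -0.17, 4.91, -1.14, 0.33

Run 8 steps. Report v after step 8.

step 1: x_pred=0.0816  r=-2.0516  x^+=-0.4518  v^+=0.3599  a^+=0.3292
step 2: x_pred=0.4161  r=2.8139  x^+=1.1477  v^+=1.0391  a^+=0.5086
step 3: x_pred=3.1890  r=-0.3990  x^+=3.0853  v^+=1.7479  a^+=0.4832
step 4: x_pred=6.1277  r=-1.5577  x^+=5.7227  v^+=2.3368  a^+=0.3839
step 5: x_pred=9.5146  r=-9.6846  x^+=6.9966  v^+=2.1988  a^+=-0.2334
step 6: x_pred=9.9395  r=-5.0295  x^+=8.6318  v^+=1.4997  a^+=-0.5539
step 7: x_pred=10.2241  r=-11.3641  x^+=7.2694  v^+=-0.1185  a^+=-1.2782
step 8: x_pred=5.7538  r=-5.4238  x^+=4.3436  v^+=-2.3609  a^+=-1.6239

v_post = -2.3609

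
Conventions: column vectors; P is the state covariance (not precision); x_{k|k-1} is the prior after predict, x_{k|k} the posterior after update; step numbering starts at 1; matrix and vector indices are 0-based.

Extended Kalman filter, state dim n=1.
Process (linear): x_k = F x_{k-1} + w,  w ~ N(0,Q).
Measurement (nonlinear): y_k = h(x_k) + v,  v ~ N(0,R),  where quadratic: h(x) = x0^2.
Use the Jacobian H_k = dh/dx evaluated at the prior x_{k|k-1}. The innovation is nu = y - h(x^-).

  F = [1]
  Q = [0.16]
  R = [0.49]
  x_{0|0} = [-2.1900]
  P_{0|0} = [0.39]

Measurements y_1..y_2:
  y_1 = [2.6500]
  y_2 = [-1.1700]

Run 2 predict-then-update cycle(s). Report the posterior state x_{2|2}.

x_post = [-0.7409]

step 1: x^-=[-2.1900]  P^-=[0.5500]  H_jac=[-4.3800]  S=[11.0414]  K=[-0.2182]  nu=[-2.1461]  x^+=[-1.7218]  P^+=[0.0244]
step 2: x^-=[-1.7218]  P^-=[0.1844]  H_jac=[-3.4435]  S=[2.6767]  K=[-0.2372]  nu=[-4.1345]  x^+=[-0.7409]  P^+=[0.0338]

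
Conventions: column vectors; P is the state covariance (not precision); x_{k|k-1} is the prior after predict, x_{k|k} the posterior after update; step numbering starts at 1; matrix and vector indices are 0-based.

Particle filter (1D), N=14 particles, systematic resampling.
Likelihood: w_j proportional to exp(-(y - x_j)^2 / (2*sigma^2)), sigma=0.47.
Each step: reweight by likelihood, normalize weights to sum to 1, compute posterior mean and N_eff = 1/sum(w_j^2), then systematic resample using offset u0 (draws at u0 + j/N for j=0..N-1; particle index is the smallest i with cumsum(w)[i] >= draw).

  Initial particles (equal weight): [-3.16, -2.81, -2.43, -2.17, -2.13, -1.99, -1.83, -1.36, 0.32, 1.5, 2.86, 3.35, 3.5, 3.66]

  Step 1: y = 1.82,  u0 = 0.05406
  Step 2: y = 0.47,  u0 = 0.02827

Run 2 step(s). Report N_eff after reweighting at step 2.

step 1: w=[0.0000, 0.0000, 0.0000, 0.0000, 0.0000, 0.0000, 0.0000, 0.0000, 0.0069, 0.8883, 0.0968, 0.0056, 0.0019, 0.0005]  mean=1.6388  Neff=1.2523  idx=[9, 9, 9, 9, 9, 9, 9, 9, 9, 9, 9, 9, 10, 10]
step 2: w=[0.0833, 0.0833, 0.0833, 0.0833, 0.0833, 0.0833, 0.0833, 0.0833, 0.0833, 0.0833, 0.0833, 0.0833, 0.0000, 0.0000]  mean=1.5000  Neff=12.0001  idx=[0, 1, 2, 2, 3, 4, 5, 6, 7, 8, 8, 9, 10, 11]

N_eff = 12.0001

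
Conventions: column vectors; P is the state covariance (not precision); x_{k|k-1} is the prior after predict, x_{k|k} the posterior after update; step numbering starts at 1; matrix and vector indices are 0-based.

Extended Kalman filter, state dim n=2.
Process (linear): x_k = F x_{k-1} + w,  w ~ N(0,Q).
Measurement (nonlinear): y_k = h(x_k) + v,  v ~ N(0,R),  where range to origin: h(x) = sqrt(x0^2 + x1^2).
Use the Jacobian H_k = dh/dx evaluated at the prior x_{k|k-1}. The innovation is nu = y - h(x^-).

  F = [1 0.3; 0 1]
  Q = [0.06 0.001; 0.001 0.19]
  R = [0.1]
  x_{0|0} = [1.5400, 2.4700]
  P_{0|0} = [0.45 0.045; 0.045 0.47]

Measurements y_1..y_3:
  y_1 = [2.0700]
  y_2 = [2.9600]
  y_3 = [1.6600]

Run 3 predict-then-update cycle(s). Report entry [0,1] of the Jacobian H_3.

H_jac[0,1] = 0.5596

step 1: x^-=[2.2810, 2.4700]  P^-=[0.5793 0.1870; 0.1870 0.6600]  H_jac=[0.6784 0.7347]  S=[0.9093]  K=[0.5833; 0.6728]  nu=[-1.2921]  x^+=[1.5273, 1.6007]  P^+=[0.2699 -0.1698; -0.1698 0.2484]
step 2: x^-=[2.0075, 1.6007]  P^-=[0.2504 -0.0943; -0.0943 0.4384]  H_jac=[0.7819 0.6234]  S=[0.3315]  K=[0.4131; 0.6021]  nu=[0.3925]  x^+=[2.1696, 1.8370]  P^+=[0.1938 -0.1768; -0.1768 0.3183]
step 3: x^-=[2.7207, 1.8370]  P^-=[0.1764 -0.0803; -0.0803 0.5083]  H_jac=[0.8288 0.5596]  S=[0.3058]  K=[0.3310; 0.7124]  nu=[-1.6228]  x^+=[2.1835, 0.6809]  P^+=[0.1429 -0.1524; -0.1524 0.3530]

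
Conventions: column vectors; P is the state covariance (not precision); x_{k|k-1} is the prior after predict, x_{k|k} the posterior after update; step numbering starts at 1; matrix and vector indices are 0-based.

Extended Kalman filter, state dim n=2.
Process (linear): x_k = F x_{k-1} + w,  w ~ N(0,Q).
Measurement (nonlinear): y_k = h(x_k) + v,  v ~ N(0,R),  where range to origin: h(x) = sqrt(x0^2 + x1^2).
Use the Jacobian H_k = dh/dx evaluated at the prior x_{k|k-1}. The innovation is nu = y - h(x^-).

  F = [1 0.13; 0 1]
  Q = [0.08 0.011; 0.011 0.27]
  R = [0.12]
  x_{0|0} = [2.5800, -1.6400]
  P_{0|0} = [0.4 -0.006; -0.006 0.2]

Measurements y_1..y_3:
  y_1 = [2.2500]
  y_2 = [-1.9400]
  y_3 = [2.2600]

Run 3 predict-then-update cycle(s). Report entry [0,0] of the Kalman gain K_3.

K[0,0] = 0.4696

step 1: x^-=[2.3668, -1.6400]  P^-=[0.4818 0.0310; 0.0310 0.4700]  H_jac=[0.8220 -0.5695]  S=[0.5690]  K=[0.6650; -0.4257]  nu=[-0.6295]  x^+=[1.9482, -1.3720]  P^+=[0.2302 0.1921; 0.1921 0.3669]
step 2: x^-=[1.7698, -1.3720]  P^-=[0.3663 0.2508; 0.2508 0.6369]  H_jac=[0.7903 -0.6127]  S=[0.3450]  K=[0.3938; -0.5565]  nu=[-4.1794]  x^+=[0.1240, 0.9540]  P^+=[0.3128 0.3264; 0.3264 0.5300]
step 3: x^-=[0.2481, 0.9540]  P^-=[0.4866 0.4063; 0.4063 0.8000]  H_jac=[0.2517 0.9678]  S=[1.0981]  K=[0.4696; 0.7982]  nu=[1.2743]  x^+=[0.8465, 1.9711]  P^+=[0.2445 -0.0053; -0.0053 0.1004]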